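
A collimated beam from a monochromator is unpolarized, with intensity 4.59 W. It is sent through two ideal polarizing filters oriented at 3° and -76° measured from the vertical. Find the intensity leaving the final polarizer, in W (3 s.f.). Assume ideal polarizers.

I ≈ 0.0836 W

Unpolarized light through the first polarizer → I₁ = 4.59 W/2 = 2.295 W, polarized at 3°.
I₂ = I₁ · cos²(79°) = 2.295 · 0.03641 = 0.08356 W.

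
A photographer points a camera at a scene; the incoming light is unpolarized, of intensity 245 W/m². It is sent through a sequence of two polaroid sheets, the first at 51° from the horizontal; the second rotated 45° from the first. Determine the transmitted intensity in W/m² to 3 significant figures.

Unpolarized light through the first polarizer → I₁ = 245 W/m²/2 = 122.5 W/m², polarized at 51°.
I₂ = I₁ · cos²(45°) = 122.5 · 0.5 = 61.25 W/m².

I ≈ 61.3 W/m²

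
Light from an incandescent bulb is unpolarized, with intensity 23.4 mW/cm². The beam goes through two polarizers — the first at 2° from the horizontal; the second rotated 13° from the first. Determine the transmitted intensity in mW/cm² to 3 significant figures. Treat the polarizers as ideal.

Unpolarized light through the first polarizer → I₁ = 23.4 mW/cm²/2 = 11.7 mW/cm², polarized at 2°.
I₂ = I₁ · cos²(13°) = 11.7 · 0.9494 = 11.11 mW/cm².

I ≈ 11.1 mW/cm²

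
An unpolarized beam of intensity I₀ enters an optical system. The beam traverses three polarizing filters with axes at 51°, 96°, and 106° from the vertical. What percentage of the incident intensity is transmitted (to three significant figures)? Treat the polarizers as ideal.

Unpolarized light through the first polarizer → I₁ = ½ I₀, now polarized at 51°.
I₂ = I₁ cos²(96° − 51°) = 0.5 I₀ · cos²(45°) = 0.25 I₀.
I₃ = I₂ cos²(106° − 96°) = 0.25 I₀ · cos²(10°) = 0.2425 I₀.
That is 24.25% of the incident intensity.

≈ 24.2%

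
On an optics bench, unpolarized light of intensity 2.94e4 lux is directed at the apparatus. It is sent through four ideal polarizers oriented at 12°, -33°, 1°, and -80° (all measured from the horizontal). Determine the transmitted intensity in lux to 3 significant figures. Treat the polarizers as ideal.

Unpolarized light through the first polarizer → I₁ = 2.94e4 lux/2 = 1.47e+04 lux, polarized at 12°.
I₂ = I₁ · cos²(45°) = 1.47e+04 · 0.5 = 7350 lux.
I₃ = I₂ · cos²(34°) = 7350 · 0.6873 = 5052 lux.
I₄ = I₃ · cos²(81°) = 5052 · 0.02447 = 123.6 lux.

I ≈ 124 lux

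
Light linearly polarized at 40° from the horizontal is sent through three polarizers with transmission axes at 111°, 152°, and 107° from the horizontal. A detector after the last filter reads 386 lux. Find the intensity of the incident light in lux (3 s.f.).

I₁ = I₀ cos²(111° − 40°) = I₀ cos²(71°) = 0.106 I₀.
I₂ = I₁ cos²(152° − 111°) = 0.106 I₀ · cos²(41°) = 0.06037 I₀.
I₃ = I₂ cos²(107° − 152°) = 0.06037 I₀ · cos²(45°) = 0.03019 I₀.
So 386 lux = 0.03019 I₀, giving I₀ = 386/0.03019 = 1.279e+04 lux.

I₀ ≈ 1.28e4 lux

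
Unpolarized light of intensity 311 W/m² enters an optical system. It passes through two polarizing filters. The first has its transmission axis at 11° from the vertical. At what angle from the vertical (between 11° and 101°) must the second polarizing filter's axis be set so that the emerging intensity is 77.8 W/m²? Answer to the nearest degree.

Unpolarized light through the first polarizer → I₁ = ½ I₀, now polarized at 11°.
Target fraction: 77.8 / 311 W/m² = 0.2502 of I₀.
Need I₂/I₀ = 0.2502, so cos²(θ − 11°) = 0.2502 / 0.5 = 0.5003.
θ − 11° = arccos(√0.5003) = 45.0°, giving θ ≈ 11 + 45.0 = 56.0°.

θ ≈ 56°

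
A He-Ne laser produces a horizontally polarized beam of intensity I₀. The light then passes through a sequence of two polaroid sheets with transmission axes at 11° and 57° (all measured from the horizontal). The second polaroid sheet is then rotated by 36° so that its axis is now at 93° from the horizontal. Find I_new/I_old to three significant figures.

I_new/I_old ≈ 0.0401

Before rotation:
By Malus's law, I₁ = I₀ cos²(11° − 0°) = I₀ cos²(11°) = 0.9636 I₀.
I₂ = I₁ cos²(57° − 11°) = 0.9636 I₀ · cos²(46°) = 0.465 I₀.
After rotation:
I₁ = I₀ cos²(11° − 0°) = I₀ cos²(11°) = 0.9636 I₀.
I₂ = I₁ cos²(93° − 11°) = 0.9636 I₀ · cos²(82°) = 0.01866 I₀.
Ratio = 0.01866 / 0.465 = 0.04014.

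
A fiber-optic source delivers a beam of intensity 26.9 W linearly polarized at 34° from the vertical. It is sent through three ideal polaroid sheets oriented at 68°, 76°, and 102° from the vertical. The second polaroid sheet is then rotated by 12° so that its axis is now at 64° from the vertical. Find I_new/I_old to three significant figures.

I_new/I_old ≈ 0.780

Before rotation:
I₁ = I₀ cos²(68° − 34°) = I₀ cos²(34°) = 0.6873 I₀.
I₂ = I₁ cos²(76° − 68°) = 0.6873 I₀ · cos²(8°) = 0.674 I₀.
I₃ = I₂ cos²(102° − 76°) = 0.674 I₀ · cos²(26°) = 0.5445 I₀.
After rotation:
I₁ = I₀ cos²(68° − 34°) = I₀ cos²(34°) = 0.6873 I₀.
I₂ = I₁ cos²(64° − 68°) = 0.6873 I₀ · cos²(4°) = 0.684 I₀.
I₃ = I₂ cos²(102° − 64°) = 0.684 I₀ · cos²(38°) = 0.4247 I₀.
Ratio = 0.4247 / 0.5445 = 0.78.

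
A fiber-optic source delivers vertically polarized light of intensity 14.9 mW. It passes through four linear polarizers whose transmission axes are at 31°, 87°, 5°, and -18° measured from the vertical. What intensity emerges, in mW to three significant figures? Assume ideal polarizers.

I ≈ 0.0562 mW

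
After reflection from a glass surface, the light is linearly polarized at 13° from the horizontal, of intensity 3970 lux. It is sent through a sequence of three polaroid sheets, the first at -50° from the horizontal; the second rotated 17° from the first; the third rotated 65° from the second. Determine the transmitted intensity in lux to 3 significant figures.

By Malus's law, I₁ = 3970 lux · cos²(63°) = 818.2 lux.
I₂ = I₁ · cos²(17°) = 818.2 · 0.9145 = 748.3 lux.
I₃ = I₂ · cos²(65°) = 748.3 · 0.1786 = 133.7 lux.

I ≈ 134 lux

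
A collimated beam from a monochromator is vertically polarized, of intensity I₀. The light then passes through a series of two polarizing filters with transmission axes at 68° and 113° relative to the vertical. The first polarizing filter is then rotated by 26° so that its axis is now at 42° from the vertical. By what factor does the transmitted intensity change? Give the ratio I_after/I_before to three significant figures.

I_new/I_old ≈ 0.834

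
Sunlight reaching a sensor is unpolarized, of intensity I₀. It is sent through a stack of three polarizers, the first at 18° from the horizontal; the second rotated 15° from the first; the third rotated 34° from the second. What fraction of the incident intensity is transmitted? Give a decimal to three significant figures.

≈ 0.321 I₀

Unpolarized light through the first polarizer → I₁ = ½ I₀, now polarized at 18°.
I₂ = I₁ cos²(15°) = 0.5 · 0.933 I₀ = 0.4665 I₀.
I₃ = I₂ cos²(34°) = 0.4665 · 0.6873 I₀ = 0.3206 I₀.
Transmitted fraction = 0.3206.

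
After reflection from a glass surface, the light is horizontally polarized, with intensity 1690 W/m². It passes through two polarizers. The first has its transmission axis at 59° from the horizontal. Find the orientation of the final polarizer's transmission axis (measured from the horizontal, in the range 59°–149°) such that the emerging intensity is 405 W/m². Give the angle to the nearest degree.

I₁ = I₀ cos²(59° − 0°) = I₀ cos²(59°) = 0.2653 I₀.
Target fraction: 405 / 1690 W/m² = 0.2396 of I₀.
Need I₂/I₀ = 0.2396, so cos²(θ − 59°) = 0.2396 / 0.2653 = 0.9034.
θ − 59° = arccos(√0.9034) = 18.1°, giving θ ≈ 59 + 18.1 = 77.1°.

θ ≈ 77°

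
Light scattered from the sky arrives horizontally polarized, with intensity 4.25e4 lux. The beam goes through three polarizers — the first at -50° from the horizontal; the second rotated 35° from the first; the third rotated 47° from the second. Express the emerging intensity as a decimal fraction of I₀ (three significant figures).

I/I₀ ≈ 0.129

By Malus's law, I₁ = 4.25e4 lux · cos²(50°) = 1.756e+04 lux.
I₂ = I₁ · cos²(35°) = 1.756e+04 · 0.671 = 1.178e+04 lux.
I₃ = I₂ · cos²(47°) = 1.178e+04 · 0.4651 = 5480 lux.
Transmitted fraction = 0.129.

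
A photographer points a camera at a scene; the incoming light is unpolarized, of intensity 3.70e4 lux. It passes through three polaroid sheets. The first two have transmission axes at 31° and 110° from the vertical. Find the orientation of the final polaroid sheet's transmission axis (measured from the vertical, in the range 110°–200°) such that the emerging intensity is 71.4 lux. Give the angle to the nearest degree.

Unpolarized light through the first polarizer → I₁ = ½ I₀, now polarized at 31°.
I₂ = I₁ cos²(110° − 31°) = 0.5 I₀ · cos²(79°) = 0.0182 I₀.
Target fraction: 71.4 / 3.70e4 lux = 0.00193 of I₀.
Need I₃/I₀ = 0.00193, so cos²(θ − 110°) = 0.00193 / 0.0182 = 0.106.
θ − 110° = arccos(√0.106) = 71.0°, giving θ ≈ 110 + 71.0 = 181.0°.

θ ≈ 181°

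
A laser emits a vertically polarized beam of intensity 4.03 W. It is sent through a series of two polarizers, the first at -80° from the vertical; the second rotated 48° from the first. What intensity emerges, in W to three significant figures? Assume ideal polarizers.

I ≈ 0.0544 W

I₁ = 4.03 W · cos²(80°) = 0.1215 W.
I₂ = I₁ · cos²(48°) = 0.1215 · 0.4477 = 0.05441 W.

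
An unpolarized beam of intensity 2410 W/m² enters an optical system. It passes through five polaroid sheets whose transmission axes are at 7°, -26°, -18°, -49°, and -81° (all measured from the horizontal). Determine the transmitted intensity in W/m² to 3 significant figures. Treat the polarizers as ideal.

I ≈ 439 W/m²

Unpolarized light through the first polarizer → I₁ = 2410 W/m²/2 = 1205 W/m², polarized at 7°.
I₂ = I₁ · cos²(33°) = 1205 · 0.7034 = 847.6 W/m².
I₃ = I₂ · cos²(8°) = 847.6 · 0.9806 = 831.1 W/m².
I₄ = I₃ · cos²(31°) = 831.1 · 0.7347 = 610.7 W/m².
I₅ = I₄ · cos²(32°) = 610.7 · 0.7192 = 439.2 W/m².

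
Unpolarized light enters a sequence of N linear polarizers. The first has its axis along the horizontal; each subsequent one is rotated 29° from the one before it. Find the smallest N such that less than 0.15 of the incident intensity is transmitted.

N = 6

First polarizer halves the unpolarized light: factor 1/2.
Each further stage multiplies by cos²(29°) = 0.765.
After N polarizers: T = 0.5·0.765^(N−1). Require T < 0.15 ⇒ N−1 > ln(0.15/0.5)/ln(0.765) = 4.49, so N−1 ≥ 5 and N = 6.
Check: N=6 gives T = 0.131 < 0.15; N=5 gives T = 0.1712.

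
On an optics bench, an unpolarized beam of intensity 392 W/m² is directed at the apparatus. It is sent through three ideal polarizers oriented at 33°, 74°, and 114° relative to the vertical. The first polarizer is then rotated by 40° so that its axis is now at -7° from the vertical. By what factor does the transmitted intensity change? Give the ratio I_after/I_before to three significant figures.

I_new/I_old ≈ 0.0430

Before rotation:
Unpolarized light through the first polarizer → I₁ = ½ I₀, now polarized at 33°.
I₂ = I₁ cos²(74° − 33°) = 0.5 I₀ · cos²(41°) = 0.2848 I₀.
I₃ = I₂ cos²(114° − 74°) = 0.2848 I₀ · cos²(40°) = 0.1671 I₀.
After rotation:
Unpolarized light through the first polarizer → I₁ = ½ I₀, now polarized at -7°.
I₂ = I₁ cos²(74° + 7°) = 0.5 I₀ · cos²(81°) = 0.01224 I₀.
I₃ = I₂ cos²(114° − 74°) = 0.01224 I₀ · cos²(40°) = 0.00718 I₀.
Ratio = 0.00718 / 0.1671 = 0.04296.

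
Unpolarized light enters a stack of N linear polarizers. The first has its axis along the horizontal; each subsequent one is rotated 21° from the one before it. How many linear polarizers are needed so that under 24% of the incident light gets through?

First polarizer halves the unpolarized light: factor 1/2.
Each further stage multiplies by cos²(21°) = 0.8716.
After N polarizers: T = 0.5·0.8716^(N−1). Require T < 0.24 ⇒ N−1 > ln(0.24/0.5)/ln(0.8716) = 5.34, so N−1 ≥ 6 and N = 7.
Check: N=7 gives T = 0.2192 < 0.24; N=6 gives T = 0.2515.

N = 7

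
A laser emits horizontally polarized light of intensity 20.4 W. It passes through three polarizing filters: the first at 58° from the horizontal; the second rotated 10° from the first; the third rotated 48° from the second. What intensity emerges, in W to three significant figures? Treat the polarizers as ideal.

I₁ = 20.4 W · cos²(58°) = 5.729 W.
I₂ = I₁ · cos²(10°) = 5.729 · 0.9698 = 5.556 W.
I₃ = I₂ · cos²(48°) = 5.556 · 0.4477 = 2.488 W.

I ≈ 2.49 W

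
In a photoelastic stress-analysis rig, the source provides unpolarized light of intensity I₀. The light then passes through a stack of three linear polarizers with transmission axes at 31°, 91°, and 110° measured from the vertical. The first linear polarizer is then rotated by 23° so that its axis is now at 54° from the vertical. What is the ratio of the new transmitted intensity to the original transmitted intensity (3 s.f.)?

Before rotation:
Unpolarized light through the first polarizer → I₁ = ½ I₀, now polarized at 31°.
I₂ = I₁ cos²(91° − 31°) = 0.5 I₀ · cos²(60°) = 0.125 I₀.
I₃ = I₂ cos²(110° − 91°) = 0.125 I₀ · cos²(19°) = 0.1118 I₀.
After rotation:
Unpolarized light through the first polarizer → I₁ = ½ I₀, now polarized at 54°.
I₂ = I₁ cos²(91° − 54°) = 0.5 I₀ · cos²(37°) = 0.3189 I₀.
I₃ = I₂ cos²(110° − 91°) = 0.3189 I₀ · cos²(19°) = 0.2851 I₀.
Ratio = 0.2851 / 0.1118 = 2.551.

I_new/I_old ≈ 2.55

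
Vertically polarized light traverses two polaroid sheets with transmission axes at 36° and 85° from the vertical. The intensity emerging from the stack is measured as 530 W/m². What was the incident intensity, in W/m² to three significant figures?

By Malus's law, I₁ = I₀ cos²(36° − 0°) = I₀ cos²(36°) = 0.6545 I₀.
I₂ = I₁ cos²(85° − 36°) = 0.6545 I₀ · cos²(49°) = 0.2817 I₀.
So 530 W/m² = 0.2817 I₀, giving I₀ = 530/0.2817 = 1881 W/m².

I₀ ≈ 1880 W/m²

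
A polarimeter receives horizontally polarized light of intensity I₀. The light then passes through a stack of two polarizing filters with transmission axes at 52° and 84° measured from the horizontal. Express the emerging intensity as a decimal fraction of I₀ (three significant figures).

≈ 0.273 I₀

I₁ = I₀ cos²(52° − 0°) = I₀ cos²(52°) = 0.379 I₀.
I₂ = I₁ cos²(84° − 52°) = 0.379 I₀ · cos²(32°) = 0.2726 I₀.
Transmitted fraction = 0.2726.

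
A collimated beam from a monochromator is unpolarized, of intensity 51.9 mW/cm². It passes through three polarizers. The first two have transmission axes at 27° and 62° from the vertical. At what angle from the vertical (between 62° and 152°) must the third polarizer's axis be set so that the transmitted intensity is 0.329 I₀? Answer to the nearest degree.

θ ≈ 70°

Unpolarized light through the first polarizer → I₁ = ½ I₀, now polarized at 27°.
I₂ = I₁ cos²(62° − 27°) = 0.5 I₀ · cos²(35°) = 0.3355 I₀.
Need I₃/I₀ = 0.329, so cos²(θ − 62°) = 0.329 / 0.3355 = 0.9806.
θ − 62° = arccos(√0.9806) = 8.0°, giving θ ≈ 62 + 8.0 = 70.0°.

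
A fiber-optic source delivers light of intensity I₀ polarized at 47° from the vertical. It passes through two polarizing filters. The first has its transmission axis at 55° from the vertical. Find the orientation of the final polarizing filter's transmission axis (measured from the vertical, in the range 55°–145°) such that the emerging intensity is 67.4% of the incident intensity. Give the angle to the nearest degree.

By Malus's law, I₁ = I₀ cos²(55° − 47°) = I₀ cos²(8°) = 0.9806 I₀.
Need I₂/I₀ = 0.674, so cos²(θ − 55°) = 0.674 / 0.9806 = 0.6873.
θ − 55° = arccos(√0.6873) = 34.0°, giving θ ≈ 55 + 34.0 = 89.0°.

θ ≈ 89°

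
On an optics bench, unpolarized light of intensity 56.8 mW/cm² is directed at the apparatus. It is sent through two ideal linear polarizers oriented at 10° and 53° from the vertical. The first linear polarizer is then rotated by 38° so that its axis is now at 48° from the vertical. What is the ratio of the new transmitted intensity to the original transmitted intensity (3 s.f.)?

I_new/I_old ≈ 1.86

Before rotation:
Unpolarized light through the first polarizer → I₁ = ½ I₀, now polarized at 10°.
I₂ = I₁ cos²(53° − 10°) = 0.5 I₀ · cos²(43°) = 0.2674 I₀.
After rotation:
Unpolarized light through the first polarizer → I₁ = ½ I₀, now polarized at 48°.
I₂ = I₁ cos²(53° − 48°) = 0.5 I₀ · cos²(5°) = 0.4962 I₀.
Ratio = 0.4962 / 0.2674 = 1.855.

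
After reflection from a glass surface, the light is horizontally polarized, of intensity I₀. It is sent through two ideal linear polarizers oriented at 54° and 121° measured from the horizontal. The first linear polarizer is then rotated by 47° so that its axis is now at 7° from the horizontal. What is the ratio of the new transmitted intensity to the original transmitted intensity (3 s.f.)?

Before rotation:
By Malus's law, I₁ = I₀ cos²(54° − 0°) = I₀ cos²(54°) = 0.3455 I₀.
I₂ = I₁ cos²(121° − 54°) = 0.3455 I₀ · cos²(67°) = 0.05275 I₀.
After rotation:
I₁ = I₀ cos²(7° − 0°) = I₀ cos²(7°) = 0.9851 I₀.
Angle between axes 1 and 2: 66°. I₂ = 0.9851 I₀ · cos²(66°) = 0.163 I₀.
Ratio = 0.163 / 0.05275 = 3.09.

I_new/I_old ≈ 3.09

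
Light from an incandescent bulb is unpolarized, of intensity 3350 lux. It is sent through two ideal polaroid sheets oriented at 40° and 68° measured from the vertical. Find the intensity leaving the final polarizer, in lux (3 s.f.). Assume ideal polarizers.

I ≈ 1310 lux

Unpolarized light through the first polarizer → I₁ = 3350 lux/2 = 1675 lux, polarized at 40°.
I₂ = I₁ · cos²(28°) = 1675 · 0.7796 = 1306 lux.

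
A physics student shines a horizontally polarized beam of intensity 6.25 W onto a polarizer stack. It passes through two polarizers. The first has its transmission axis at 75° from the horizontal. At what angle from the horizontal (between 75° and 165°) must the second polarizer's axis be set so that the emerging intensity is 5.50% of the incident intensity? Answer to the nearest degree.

I₁ = I₀ cos²(75° − 0°) = I₀ cos²(75°) = 0.06699 I₀.
Need I₂/I₀ = 0.055, so cos²(θ − 75°) = 0.055 / 0.06699 = 0.8211.
θ − 75° = arccos(√0.8211) = 25.0°, giving θ ≈ 75 + 25.0 = 100.0°.

θ ≈ 100°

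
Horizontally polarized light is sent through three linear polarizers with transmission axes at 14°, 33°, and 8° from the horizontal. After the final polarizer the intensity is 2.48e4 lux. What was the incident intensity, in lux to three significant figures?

I₁ = I₀ cos²(14° − 0°) = I₀ cos²(14°) = 0.9415 I₀.
I₂ = I₁ cos²(33° − 14°) = 0.9415 I₀ · cos²(19°) = 0.8417 I₀.
I₃ = I₂ cos²(8° − 33°) = 0.8417 I₀ · cos²(25°) = 0.6914 I₀.
So 2.48e4 lux = 0.6914 I₀, giving I₀ = 2.48e4/0.6914 = 3.587e+04 lux.

I₀ ≈ 3.59e4 lux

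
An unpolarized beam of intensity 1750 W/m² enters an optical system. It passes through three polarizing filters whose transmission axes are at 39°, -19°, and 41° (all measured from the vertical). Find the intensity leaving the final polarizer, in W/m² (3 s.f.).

Unpolarized light through the first polarizer → I₁ = 1750 W/m²/2 = 875 W/m², polarized at 39°.
I₂ = I₁ · cos²(58°) = 875 · 0.2808 = 245.7 W/m².
I₃ = I₂ · cos²(60°) = 245.7 · 0.25 = 61.43 W/m².

I ≈ 61.4 W/m²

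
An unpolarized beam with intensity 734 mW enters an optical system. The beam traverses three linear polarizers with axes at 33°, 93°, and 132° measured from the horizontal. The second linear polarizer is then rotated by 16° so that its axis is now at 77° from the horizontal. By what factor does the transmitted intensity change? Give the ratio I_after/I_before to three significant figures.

Before rotation:
Unpolarized light through the first polarizer → I₁ = ½ I₀, now polarized at 33°.
I₂ = I₁ cos²(93° − 33°) = 0.5 I₀ · cos²(60°) = 0.125 I₀.
I₃ = I₂ cos²(132° − 93°) = 0.125 I₀ · cos²(39°) = 0.07549 I₀.
After rotation:
Unpolarized light through the first polarizer → I₁ = ½ I₀, now polarized at 33°.
I₂ = I₁ cos²(77° − 33°) = 0.5 I₀ · cos²(44°) = 0.2587 I₀.
I₃ = I₂ cos²(132° − 77°) = 0.2587 I₀ · cos²(55°) = 0.08512 I₀.
Ratio = 0.08512 / 0.07549 = 1.127.

I_new/I_old ≈ 1.13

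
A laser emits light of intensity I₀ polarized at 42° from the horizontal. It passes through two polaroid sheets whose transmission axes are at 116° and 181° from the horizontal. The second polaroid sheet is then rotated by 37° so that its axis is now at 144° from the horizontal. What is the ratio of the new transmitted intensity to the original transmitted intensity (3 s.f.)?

I_new/I_old ≈ 4.36

Before rotation:
I₁ = I₀ cos²(116° − 42°) = I₀ cos²(74°) = 0.07598 I₀.
I₂ = I₁ cos²(181° − 116°) = 0.07598 I₀ · cos²(65°) = 0.01357 I₀.
After rotation:
I₁ = I₀ cos²(116° − 42°) = I₀ cos²(74°) = 0.07598 I₀.
I₂ = I₁ cos²(144° − 116°) = 0.07598 I₀ · cos²(28°) = 0.05923 I₀.
Ratio = 0.05923 / 0.01357 = 4.365.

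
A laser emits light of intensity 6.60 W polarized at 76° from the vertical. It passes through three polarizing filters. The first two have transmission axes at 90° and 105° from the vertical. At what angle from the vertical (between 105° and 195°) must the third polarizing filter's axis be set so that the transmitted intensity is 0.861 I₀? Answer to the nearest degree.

By Malus's law, I₁ = I₀ cos²(90° − 76°) = I₀ cos²(14°) = 0.9415 I₀.
I₂ = I₁ cos²(105° − 90°) = 0.9415 I₀ · cos²(15°) = 0.8784 I₀.
Need I₃/I₀ = 0.861, so cos²(θ − 105°) = 0.861 / 0.8784 = 0.9802.
θ − 105° = arccos(√0.9802) = 8.1°, giving θ ≈ 105 + 8.1 = 113.1°.

θ ≈ 113°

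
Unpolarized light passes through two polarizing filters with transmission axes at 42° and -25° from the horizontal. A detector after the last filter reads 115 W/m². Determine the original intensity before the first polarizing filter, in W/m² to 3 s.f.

I₀ ≈ 1510 W/m²

Unpolarized light through the first polarizer → I₁ = ½ I₀, now polarized at 42°.
I₂ = I₁ cos²(-25° − 42°) = 0.5 I₀ · cos²(67°) = 0.07634 I₀.
So 115 W/m² = 0.07634 I₀, giving I₀ = 115/0.07634 = 1507 W/m².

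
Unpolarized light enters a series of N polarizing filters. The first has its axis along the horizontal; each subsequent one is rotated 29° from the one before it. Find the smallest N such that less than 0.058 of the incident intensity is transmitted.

First polarizer halves the unpolarized light: factor 1/2.
Each further stage multiplies by cos²(29°) = 0.765.
After N polarizers: T = 0.5·0.765^(N−1). Require T < 0.058 ⇒ N−1 > ln(0.058/0.5)/ln(0.765) = 8.04, so N−1 ≥ 9 and N = 10.
Check: N=10 gives T = 0.04485 < 0.058; N=9 gives T = 0.05862.

N = 10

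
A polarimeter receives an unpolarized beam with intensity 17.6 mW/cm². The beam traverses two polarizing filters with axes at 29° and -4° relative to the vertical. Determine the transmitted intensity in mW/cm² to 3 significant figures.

I ≈ 6.19 mW/cm²

Unpolarized light through the first polarizer → I₁ = 17.6 mW/cm²/2 = 8.8 mW/cm², polarized at 29°.
I₂ = I₁ · cos²(33°) = 8.8 · 0.7034 = 6.19 mW/cm².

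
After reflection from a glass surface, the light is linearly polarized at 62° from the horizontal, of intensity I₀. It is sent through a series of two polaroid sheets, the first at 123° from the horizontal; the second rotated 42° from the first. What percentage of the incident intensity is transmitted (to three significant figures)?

≈ 13.0%

I₁ = I₀ cos²(123° − 62°) = I₀ cos²(61°) = 0.235 I₀.
I₂ = I₁ cos²(42°) = 0.235 · 0.5523 I₀ = 0.1298 I₀.
That is 12.98% of the incident intensity.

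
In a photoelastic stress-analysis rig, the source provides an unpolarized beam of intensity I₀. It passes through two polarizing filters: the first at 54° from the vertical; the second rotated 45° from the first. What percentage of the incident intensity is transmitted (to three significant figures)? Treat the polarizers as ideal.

Unpolarized light through the first polarizer → I₁ = ½ I₀, now polarized at 54°.
I₂ = I₁ cos²(45°) = 0.5 · 0.5 I₀ = 0.25 I₀.
That is 25% of the incident intensity.

≈ 25.0%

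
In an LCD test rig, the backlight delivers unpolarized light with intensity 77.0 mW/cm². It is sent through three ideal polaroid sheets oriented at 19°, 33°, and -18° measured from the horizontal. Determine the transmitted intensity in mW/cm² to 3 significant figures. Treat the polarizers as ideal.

Unpolarized light through the first polarizer → I₁ = 77.0 mW/cm²/2 = 38.5 mW/cm², polarized at 19°.
I₂ = I₁ · cos²(14°) = 38.5 · 0.9415 = 36.25 mW/cm².
I₃ = I₂ · cos²(51°) = 36.25 · 0.396 = 14.36 mW/cm².

I ≈ 14.4 mW/cm²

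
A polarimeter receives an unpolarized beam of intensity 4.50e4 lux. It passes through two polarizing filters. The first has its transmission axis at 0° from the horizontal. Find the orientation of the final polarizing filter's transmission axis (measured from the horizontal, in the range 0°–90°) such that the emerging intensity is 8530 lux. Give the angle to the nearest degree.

θ ≈ 52°

Unpolarized light through the first polarizer → I₁ = ½ I₀, now polarized at 0°.
Target fraction: 8530 / 4.50e4 lux = 0.1896 of I₀.
Need I₂/I₀ = 0.1896, so cos²(θ − 0°) = 0.1896 / 0.5 = 0.3791.
θ − 0° = arccos(√0.3791) = 52.0°, giving θ ≈ 0 + 52.0 = 52.0°.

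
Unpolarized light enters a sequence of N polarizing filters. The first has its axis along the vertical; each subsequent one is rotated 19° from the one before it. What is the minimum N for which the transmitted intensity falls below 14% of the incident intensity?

First polarizer halves the unpolarized light: factor 1/2.
Each further stage multiplies by cos²(19°) = 0.894.
After N polarizers: T = 0.5·0.894^(N−1). Require T < 0.14 ⇒ N−1 > ln(0.14/0.5)/ln(0.894) = 11.36, so N−1 ≥ 12 and N = 13.
Check: N=13 gives T = 0.1303 < 0.14; N=12 gives T = 0.1458.

N = 13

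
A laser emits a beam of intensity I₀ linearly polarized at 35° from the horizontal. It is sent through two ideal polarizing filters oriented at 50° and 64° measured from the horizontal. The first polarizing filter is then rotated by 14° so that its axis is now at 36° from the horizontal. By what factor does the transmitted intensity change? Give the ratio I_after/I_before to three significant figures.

I_new/I_old ≈ 0.887

Before rotation:
By Malus's law, I₁ = I₀ cos²(50° − 35°) = I₀ cos²(15°) = 0.933 I₀.
I₂ = I₁ cos²(64° − 50°) = 0.933 I₀ · cos²(14°) = 0.8784 I₀.
After rotation:
I₁ = I₀ cos²(36° − 35°) = I₀ cos²(1°) = 0.9997 I₀.
I₂ = I₁ cos²(64° − 36°) = 0.9997 I₀ · cos²(28°) = 0.7794 I₀.
Ratio = 0.7794 / 0.8784 = 0.8872.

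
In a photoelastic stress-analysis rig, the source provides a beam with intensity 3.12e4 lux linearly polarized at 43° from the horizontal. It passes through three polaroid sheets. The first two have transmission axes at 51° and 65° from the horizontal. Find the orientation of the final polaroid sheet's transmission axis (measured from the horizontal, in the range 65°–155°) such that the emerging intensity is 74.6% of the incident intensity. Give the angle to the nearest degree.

I₁ = I₀ cos²(51° − 43°) = I₀ cos²(8°) = 0.9806 I₀.
I₂ = I₁ cos²(65° − 51°) = 0.9806 I₀ · cos²(14°) = 0.9232 I₀.
Need I₃/I₀ = 0.746, so cos²(θ − 65°) = 0.746 / 0.9232 = 0.808.
θ − 65° = arccos(√0.808) = 26.0°, giving θ ≈ 65 + 26.0 = 91.0°.

θ ≈ 91°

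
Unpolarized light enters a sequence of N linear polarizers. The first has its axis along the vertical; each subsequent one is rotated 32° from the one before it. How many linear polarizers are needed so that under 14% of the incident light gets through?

First polarizer halves the unpolarized light: factor 1/2.
Each further stage multiplies by cos²(32°) = 0.7192.
After N polarizers: T = 0.5·0.7192^(N−1). Require T < 0.14 ⇒ N−1 > ln(0.14/0.5)/ln(0.7192) = 3.86, so N−1 ≥ 4 and N = 5.
Check: N=5 gives T = 0.1338 < 0.14; N=4 gives T = 0.186.

N = 5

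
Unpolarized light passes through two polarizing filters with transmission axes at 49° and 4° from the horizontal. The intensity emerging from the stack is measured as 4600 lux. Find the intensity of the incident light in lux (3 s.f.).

I₀ ≈ 1.84e4 lux

Unpolarized light through the first polarizer → I₁ = ½ I₀, now polarized at 49°.
I₂ = I₁ cos²(4° − 49°) = 0.5 I₀ · cos²(45°) = 0.25 I₀.
So 4600 lux = 0.25 I₀, giving I₀ = 4600/0.25 = 1.84e+04 lux.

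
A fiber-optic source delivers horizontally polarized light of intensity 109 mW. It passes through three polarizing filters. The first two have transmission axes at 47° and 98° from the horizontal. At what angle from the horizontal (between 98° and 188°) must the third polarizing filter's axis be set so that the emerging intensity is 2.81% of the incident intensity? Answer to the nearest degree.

I₁ = I₀ cos²(47° − 0°) = I₀ cos²(47°) = 0.4651 I₀.
I₂ = I₁ cos²(98° − 47°) = 0.4651 I₀ · cos²(51°) = 0.1842 I₀.
Need I₃/I₀ = 0.0281, so cos²(θ − 98°) = 0.0281 / 0.1842 = 0.1525.
θ − 98° = arccos(√0.1525) = 67.0°, giving θ ≈ 98 + 67.0 = 165.0°.

θ ≈ 165°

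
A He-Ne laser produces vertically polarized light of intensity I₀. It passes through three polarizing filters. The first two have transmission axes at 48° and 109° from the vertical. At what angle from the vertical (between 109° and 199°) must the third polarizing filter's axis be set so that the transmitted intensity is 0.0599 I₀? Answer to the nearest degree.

θ ≈ 150°

I₁ = I₀ cos²(48° − 0°) = I₀ cos²(48°) = 0.4477 I₀.
I₂ = I₁ cos²(109° − 48°) = 0.4477 I₀ · cos²(61°) = 0.1052 I₀.
Need I₃/I₀ = 0.0599, so cos²(θ − 109°) = 0.0599 / 0.1052 = 0.5692.
θ − 109° = arccos(√0.5692) = 41.0°, giving θ ≈ 109 + 41.0 = 150.0°.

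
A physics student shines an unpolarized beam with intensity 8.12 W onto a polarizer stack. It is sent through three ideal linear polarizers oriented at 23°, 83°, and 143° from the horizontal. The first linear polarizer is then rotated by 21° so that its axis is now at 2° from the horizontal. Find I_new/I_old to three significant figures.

Before rotation:
Unpolarized light through the first polarizer → I₁ = ½ I₀, now polarized at 23°.
I₂ = I₁ cos²(83° − 23°) = 0.5 I₀ · cos²(60°) = 0.125 I₀.
I₃ = I₂ cos²(143° − 83°) = 0.125 I₀ · cos²(60°) = 0.03125 I₀.
After rotation:
Unpolarized light through the first polarizer → I₁ = ½ I₀, now polarized at 2°.
I₂ = I₁ cos²(83° − 2°) = 0.5 I₀ · cos²(81°) = 0.01224 I₀.
I₃ = I₂ cos²(143° − 83°) = 0.01224 I₀ · cos²(60°) = 0.003059 I₀.
Ratio = 0.003059 / 0.03125 = 0.09789.

I_new/I_old ≈ 0.0979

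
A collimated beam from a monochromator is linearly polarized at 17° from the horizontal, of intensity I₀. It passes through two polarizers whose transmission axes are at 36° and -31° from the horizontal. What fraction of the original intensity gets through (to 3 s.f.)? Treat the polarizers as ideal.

≈ 0.136 I₀

By Malus's law, I₁ = I₀ cos²(36° − 17°) = I₀ cos²(19°) = 0.894 I₀.
I₂ = I₁ cos²(-31° − 36°) = 0.894 I₀ · cos²(67°) = 0.1365 I₀.
Transmitted fraction = 0.1365.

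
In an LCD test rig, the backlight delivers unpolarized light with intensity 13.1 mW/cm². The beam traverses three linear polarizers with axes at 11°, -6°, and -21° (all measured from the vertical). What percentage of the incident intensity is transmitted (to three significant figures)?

Unpolarized light through the first polarizer → I₁ = 13.1 mW/cm²/2 = 6.55 mW/cm², polarized at 11°.
I₂ = I₁ · cos²(17°) = 6.55 · 0.9145 = 5.99 mW/cm².
I₃ = I₂ · cos²(15°) = 5.99 · 0.933 = 5.589 mW/cm².
That is 42.66% of the incident intensity.

≈ 42.7%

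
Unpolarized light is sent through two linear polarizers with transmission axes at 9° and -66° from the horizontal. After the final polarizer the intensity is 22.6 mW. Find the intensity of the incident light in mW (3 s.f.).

Unpolarized light through the first polarizer → I₁ = ½ I₀, now polarized at 9°.
I₂ = I₁ cos²(-66° − 9°) = 0.5 I₀ · cos²(75°) = 0.03349 I₀.
So 22.6 mW = 0.03349 I₀, giving I₀ = 22.6/0.03349 = 674.8 mW.

I₀ ≈ 675 mW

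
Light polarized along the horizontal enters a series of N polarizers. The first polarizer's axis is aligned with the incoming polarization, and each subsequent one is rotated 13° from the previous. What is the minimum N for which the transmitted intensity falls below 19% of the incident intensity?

First polarizer is aligned with the polarization: full transmission.
Each further stage multiplies by cos²(13°) = 0.9494.
After N polarizers: T = 0.9494^(N−1). Require T < 0.19 ⇒ N−1 > ln(0.19)/ln(0.9494) = 31.98, so N−1 ≥ 32 and N = 33.
Check: N=33 gives T = 0.1898 < 0.19; N=32 gives T = 0.1999.

N = 33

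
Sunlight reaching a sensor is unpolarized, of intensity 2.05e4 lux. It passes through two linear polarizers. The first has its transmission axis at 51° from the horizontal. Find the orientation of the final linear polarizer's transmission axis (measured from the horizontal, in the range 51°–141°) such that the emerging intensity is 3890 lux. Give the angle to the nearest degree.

Unpolarized light through the first polarizer → I₁ = ½ I₀, now polarized at 51°.
Target fraction: 3890 / 2.05e4 lux = 0.1898 of I₀.
Need I₂/I₀ = 0.1898, so cos²(θ − 51°) = 0.1898 / 0.5 = 0.3795.
θ − 51° = arccos(√0.3795) = 52.0°, giving θ ≈ 51 + 52.0 = 103.0°.

θ ≈ 103°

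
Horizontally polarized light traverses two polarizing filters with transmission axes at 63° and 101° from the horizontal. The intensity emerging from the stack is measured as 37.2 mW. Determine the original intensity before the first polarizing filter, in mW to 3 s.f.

I₀ ≈ 291 mW

By Malus's law, I₁ = I₀ cos²(63° − 0°) = I₀ cos²(63°) = 0.2061 I₀.
I₂ = I₁ cos²(101° − 63°) = 0.2061 I₀ · cos²(38°) = 0.128 I₀.
So 37.2 mW = 0.128 I₀, giving I₀ = 37.2/0.128 = 290.7 mW.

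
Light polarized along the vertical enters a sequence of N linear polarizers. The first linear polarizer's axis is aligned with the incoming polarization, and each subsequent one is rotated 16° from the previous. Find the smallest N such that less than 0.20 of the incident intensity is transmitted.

First polarizer is aligned with the polarization: full transmission.
Each further stage multiplies by cos²(16°) = 0.924.
After N polarizers: T = 0.924^(N−1). Require T < 0.20 ⇒ N−1 > ln(0.20)/ln(0.924) = 20.37, so N−1 ≥ 21 and N = 22.
Check: N=22 gives T = 0.1903 < 0.20; N=21 gives T = 0.2059.

N = 22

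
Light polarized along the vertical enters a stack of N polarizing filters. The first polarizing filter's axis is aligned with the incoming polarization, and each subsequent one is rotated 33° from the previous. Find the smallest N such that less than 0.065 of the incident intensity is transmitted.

N = 9

First polarizer is aligned with the polarization: full transmission.
Each further stage multiplies by cos²(33°) = 0.7034.
After N polarizers: T = 0.7034^(N−1). Require T < 0.065 ⇒ N−1 > ln(0.065)/ln(0.7034) = 7.77, so N−1 ≥ 8 and N = 9.
Check: N=9 gives T = 0.0599 < 0.065; N=8 gives T = 0.08517.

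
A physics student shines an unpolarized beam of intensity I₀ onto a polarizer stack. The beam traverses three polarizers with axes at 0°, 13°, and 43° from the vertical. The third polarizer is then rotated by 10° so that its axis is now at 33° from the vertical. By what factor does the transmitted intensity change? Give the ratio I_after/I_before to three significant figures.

I_new/I_old ≈ 1.18

Before rotation:
Unpolarized light through the first polarizer → I₁ = ½ I₀, now polarized at 0°.
I₂ = I₁ cos²(13° − 0°) = 0.5 I₀ · cos²(13°) = 0.4747 I₀.
I₃ = I₂ cos²(43° − 13°) = 0.4747 I₀ · cos²(30°) = 0.356 I₀.
After rotation:
Unpolarized light through the first polarizer → I₁ = ½ I₀, now polarized at 0°.
I₂ = I₁ cos²(13° − 0°) = 0.5 I₀ · cos²(13°) = 0.4747 I₀.
I₃ = I₂ cos²(33° − 13°) = 0.4747 I₀ · cos²(20°) = 0.4192 I₀.
Ratio = 0.4192 / 0.356 = 1.177.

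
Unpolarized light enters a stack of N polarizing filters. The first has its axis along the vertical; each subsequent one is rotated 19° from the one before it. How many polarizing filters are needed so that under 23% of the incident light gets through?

First polarizer halves the unpolarized light: factor 1/2.
Each further stage multiplies by cos²(19°) = 0.894.
After N polarizers: T = 0.5·0.894^(N−1). Require T < 0.23 ⇒ N−1 > ln(0.23/0.5)/ln(0.894) = 6.93, so N−1 ≥ 7 and N = 8.
Check: N=8 gives T = 0.2282 < 0.23; N=7 gives T = 0.2553.

N = 8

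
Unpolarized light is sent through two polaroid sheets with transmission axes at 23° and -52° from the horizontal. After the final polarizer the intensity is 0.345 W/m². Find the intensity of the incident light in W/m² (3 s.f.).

I₀ ≈ 10.3 W/m²

Unpolarized light through the first polarizer → I₁ = ½ I₀, now polarized at 23°.
I₂ = I₁ cos²(-52° − 23°) = 0.5 I₀ · cos²(75°) = 0.03349 I₀.
So 0.345 W/m² = 0.03349 I₀, giving I₀ = 0.345/0.03349 = 10.3 W/m².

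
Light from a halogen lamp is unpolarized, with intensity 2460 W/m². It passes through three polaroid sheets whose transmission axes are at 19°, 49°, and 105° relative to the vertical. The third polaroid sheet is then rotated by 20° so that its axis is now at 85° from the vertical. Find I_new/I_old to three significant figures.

Before rotation:
Unpolarized light through the first polarizer → I₁ = ½ I₀, now polarized at 19°.
I₂ = I₁ cos²(49° − 19°) = 0.5 I₀ · cos²(30°) = 0.375 I₀.
I₃ = I₂ cos²(105° − 49°) = 0.375 I₀ · cos²(56°) = 0.1173 I₀.
After rotation:
Unpolarized light through the first polarizer → I₁ = ½ I₀, now polarized at 19°.
I₂ = I₁ cos²(49° − 19°) = 0.5 I₀ · cos²(30°) = 0.375 I₀.
I₃ = I₂ cos²(85° − 49°) = 0.375 I₀ · cos²(36°) = 0.2454 I₀.
Ratio = 0.2454 / 0.1173 = 2.093.

I_new/I_old ≈ 2.09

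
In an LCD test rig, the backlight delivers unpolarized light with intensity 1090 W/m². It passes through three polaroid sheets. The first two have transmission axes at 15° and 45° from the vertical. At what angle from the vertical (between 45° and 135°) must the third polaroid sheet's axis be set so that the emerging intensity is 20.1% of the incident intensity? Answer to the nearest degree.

Unpolarized light through the first polarizer → I₁ = ½ I₀, now polarized at 15°.
I₂ = I₁ cos²(45° − 15°) = 0.5 I₀ · cos²(30°) = 0.375 I₀.
Need I₃/I₀ = 0.201, so cos²(θ − 45°) = 0.201 / 0.375 = 0.536.
θ − 45° = arccos(√0.536) = 42.9°, giving θ ≈ 45 + 42.9 = 87.9°.

θ ≈ 88°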